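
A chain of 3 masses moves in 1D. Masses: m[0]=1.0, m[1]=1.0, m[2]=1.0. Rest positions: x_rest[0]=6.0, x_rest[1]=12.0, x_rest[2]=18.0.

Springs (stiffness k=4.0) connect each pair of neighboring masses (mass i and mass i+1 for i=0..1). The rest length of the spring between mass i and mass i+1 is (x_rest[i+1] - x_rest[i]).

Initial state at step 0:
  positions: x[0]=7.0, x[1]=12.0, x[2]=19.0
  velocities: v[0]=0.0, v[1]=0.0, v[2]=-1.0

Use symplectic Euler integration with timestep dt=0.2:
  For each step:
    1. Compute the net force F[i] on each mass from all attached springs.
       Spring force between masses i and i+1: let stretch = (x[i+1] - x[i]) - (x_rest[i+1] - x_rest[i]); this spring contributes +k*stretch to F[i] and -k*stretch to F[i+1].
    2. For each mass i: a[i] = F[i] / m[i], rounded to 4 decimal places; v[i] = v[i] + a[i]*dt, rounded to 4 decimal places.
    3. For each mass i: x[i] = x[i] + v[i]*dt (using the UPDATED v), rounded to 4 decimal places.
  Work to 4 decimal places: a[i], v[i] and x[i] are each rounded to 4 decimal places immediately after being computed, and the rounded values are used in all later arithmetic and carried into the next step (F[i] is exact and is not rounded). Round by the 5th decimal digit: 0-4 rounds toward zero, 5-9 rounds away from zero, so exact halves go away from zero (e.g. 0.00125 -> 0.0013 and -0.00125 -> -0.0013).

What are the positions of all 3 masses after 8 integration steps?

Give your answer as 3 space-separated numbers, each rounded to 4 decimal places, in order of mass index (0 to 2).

Step 0: x=[7.0000 12.0000 19.0000] v=[0.0000 0.0000 -1.0000]
Step 1: x=[6.8400 12.3200 18.6400] v=[-0.8000 1.6000 -1.8000]
Step 2: x=[6.5968 12.7744 18.2288] v=[-1.2160 2.2720 -2.0560]
Step 3: x=[6.3820 13.1131 17.9049] v=[-1.0739 1.6934 -1.6195]
Step 4: x=[6.2842 13.1415 17.7743] v=[-0.4890 0.1420 -0.6529]
Step 5: x=[6.3236 12.8140 17.8625] v=[0.1968 -1.6376 0.4409]
Step 6: x=[6.4414 12.2558 18.1029] v=[0.5891 -2.7911 1.2021]
Step 7: x=[6.5295 11.7028 18.3678] v=[0.4406 -2.7649 1.3244]
Step 8: x=[6.4853 11.3885 18.5263] v=[-0.2208 -1.5715 0.7924]

Answer: 6.4853 11.3885 18.5263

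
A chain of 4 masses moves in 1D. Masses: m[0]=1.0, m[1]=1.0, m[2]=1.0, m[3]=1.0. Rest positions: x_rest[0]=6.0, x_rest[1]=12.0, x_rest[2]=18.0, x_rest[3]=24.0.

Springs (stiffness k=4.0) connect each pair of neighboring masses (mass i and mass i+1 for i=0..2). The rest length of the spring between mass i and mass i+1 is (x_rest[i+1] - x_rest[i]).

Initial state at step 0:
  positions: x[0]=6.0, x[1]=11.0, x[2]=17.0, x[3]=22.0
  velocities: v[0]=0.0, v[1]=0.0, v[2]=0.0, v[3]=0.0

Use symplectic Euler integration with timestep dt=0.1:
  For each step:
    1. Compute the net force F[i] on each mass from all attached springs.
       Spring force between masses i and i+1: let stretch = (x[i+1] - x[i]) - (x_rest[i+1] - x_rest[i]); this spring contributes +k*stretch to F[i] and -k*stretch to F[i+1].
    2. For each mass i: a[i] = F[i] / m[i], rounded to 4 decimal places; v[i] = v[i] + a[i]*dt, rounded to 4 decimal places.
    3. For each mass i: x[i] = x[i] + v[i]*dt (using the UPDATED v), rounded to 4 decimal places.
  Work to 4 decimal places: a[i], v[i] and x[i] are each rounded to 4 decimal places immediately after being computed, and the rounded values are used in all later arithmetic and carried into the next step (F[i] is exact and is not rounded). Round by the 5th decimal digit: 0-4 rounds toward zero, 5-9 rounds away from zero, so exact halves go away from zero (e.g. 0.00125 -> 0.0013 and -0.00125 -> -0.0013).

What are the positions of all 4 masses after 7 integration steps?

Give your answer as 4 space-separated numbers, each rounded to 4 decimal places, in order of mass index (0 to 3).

Step 0: x=[6.0000 11.0000 17.0000 22.0000] v=[0.0000 0.0000 0.0000 0.0000]
Step 1: x=[5.9600 11.0400 16.9600 22.0400] v=[-0.4000 0.4000 -0.4000 0.4000]
Step 2: x=[5.8832 11.1136 16.8864 22.1168] v=[-0.7680 0.7360 -0.7360 0.7680]
Step 3: x=[5.7756 11.2089 16.7911 22.2244] v=[-1.0758 0.9530 -0.9530 1.0758]
Step 4: x=[5.6454 11.3102 16.6898 22.3547] v=[-1.3025 1.0126 -1.0126 1.3025]
Step 5: x=[5.5017 11.4001 16.6000 22.4984] v=[-1.4366 0.8985 -0.8985 1.4365]
Step 6: x=[5.3540 11.4620 16.5381 22.6461] v=[-1.4772 0.6191 -0.6191 1.4771]
Step 7: x=[5.2106 11.4826 16.5175 22.7895] v=[-1.4340 0.2063 -0.2063 1.4339]

Answer: 5.2106 11.4826 16.5175 22.7895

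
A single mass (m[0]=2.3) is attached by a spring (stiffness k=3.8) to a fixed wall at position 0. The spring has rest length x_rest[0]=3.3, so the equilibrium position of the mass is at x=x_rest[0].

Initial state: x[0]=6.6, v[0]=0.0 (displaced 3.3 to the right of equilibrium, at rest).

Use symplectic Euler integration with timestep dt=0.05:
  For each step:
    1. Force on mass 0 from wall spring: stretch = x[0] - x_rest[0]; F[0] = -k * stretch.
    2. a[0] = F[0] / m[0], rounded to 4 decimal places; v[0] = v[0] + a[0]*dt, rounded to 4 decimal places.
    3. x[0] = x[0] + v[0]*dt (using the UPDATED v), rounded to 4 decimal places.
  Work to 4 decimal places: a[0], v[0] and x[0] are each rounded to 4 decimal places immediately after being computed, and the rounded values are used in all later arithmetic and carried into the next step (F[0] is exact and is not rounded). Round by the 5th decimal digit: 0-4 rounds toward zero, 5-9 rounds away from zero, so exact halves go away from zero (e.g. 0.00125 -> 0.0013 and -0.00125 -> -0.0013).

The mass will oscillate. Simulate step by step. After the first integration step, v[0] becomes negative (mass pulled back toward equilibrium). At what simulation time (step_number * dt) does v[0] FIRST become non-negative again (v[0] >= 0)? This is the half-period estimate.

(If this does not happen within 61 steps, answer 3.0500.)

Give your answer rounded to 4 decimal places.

Step 0: x=[6.6000] v=[0.0000]
Step 1: x=[6.5864] v=[-0.2726]
Step 2: x=[6.5592] v=[-0.5441]
Step 3: x=[6.5185] v=[-0.8133]
Step 4: x=[6.4645] v=[-1.0792]
Step 5: x=[6.3975] v=[-1.3406]
Step 6: x=[6.3177] v=[-1.5965]
Step 7: x=[6.2254] v=[-1.8458]
Step 8: x=[6.1210] v=[-2.0875]
Step 9: x=[6.0050] v=[-2.3205]
Step 10: x=[5.8778] v=[-2.5440]
Step 11: x=[5.7400] v=[-2.7570]
Step 12: x=[5.5921] v=[-2.9586]
Step 13: x=[5.4347] v=[-3.1479]
Step 14: x=[5.2685] v=[-3.3242]
Step 15: x=[5.0942] v=[-3.4868]
Step 16: x=[4.9125] v=[-3.6350]
Step 17: x=[4.7241] v=[-3.7682]
Step 18: x=[4.5298] v=[-3.8858]
Step 19: x=[4.3304] v=[-3.9874]
Step 20: x=[4.1268] v=[-4.0725]
Step 21: x=[3.9198] v=[-4.1408]
Step 22: x=[3.7102] v=[-4.1920]
Step 23: x=[3.4989] v=[-4.2259]
Step 24: x=[3.2868] v=[-4.2423]
Step 25: x=[3.0747] v=[-4.2412]
Step 26: x=[2.8636] v=[-4.2226]
Step 27: x=[2.6543] v=[-4.1866]
Step 28: x=[2.4476] v=[-4.1333]
Step 29: x=[2.2445] v=[-4.0629]
Step 30: x=[2.0457] v=[-3.9757]
Step 31: x=[1.8521] v=[-3.8721]
Step 32: x=[1.6645] v=[-3.7525]
Step 33: x=[1.4836] v=[-3.6174]
Step 34: x=[1.3102] v=[-3.4674]
Step 35: x=[1.1451] v=[-3.3030]
Step 36: x=[0.9889] v=[-3.1250]
Step 37: x=[0.8422] v=[-2.9341]
Step 38: x=[0.7056] v=[-2.7311]
Step 39: x=[0.5798] v=[-2.5168]
Step 40: x=[0.4652] v=[-2.2921]
Step 41: x=[0.3623] v=[-2.0579]
Step 42: x=[0.2715] v=[-1.8152]
Step 43: x=[0.1933] v=[-1.5650]
Step 44: x=[0.1279] v=[-1.3084]
Step 45: x=[0.0756] v=[-1.0464]
Step 46: x=[0.0366] v=[-0.7800]
Step 47: x=[0.0111] v=[-0.5104]
Step 48: x=[-0.0008] v=[-0.2387]
Step 49: x=[0.0009] v=[0.0340]
First v>=0 after going negative at step 49, time=2.4500

Answer: 2.4500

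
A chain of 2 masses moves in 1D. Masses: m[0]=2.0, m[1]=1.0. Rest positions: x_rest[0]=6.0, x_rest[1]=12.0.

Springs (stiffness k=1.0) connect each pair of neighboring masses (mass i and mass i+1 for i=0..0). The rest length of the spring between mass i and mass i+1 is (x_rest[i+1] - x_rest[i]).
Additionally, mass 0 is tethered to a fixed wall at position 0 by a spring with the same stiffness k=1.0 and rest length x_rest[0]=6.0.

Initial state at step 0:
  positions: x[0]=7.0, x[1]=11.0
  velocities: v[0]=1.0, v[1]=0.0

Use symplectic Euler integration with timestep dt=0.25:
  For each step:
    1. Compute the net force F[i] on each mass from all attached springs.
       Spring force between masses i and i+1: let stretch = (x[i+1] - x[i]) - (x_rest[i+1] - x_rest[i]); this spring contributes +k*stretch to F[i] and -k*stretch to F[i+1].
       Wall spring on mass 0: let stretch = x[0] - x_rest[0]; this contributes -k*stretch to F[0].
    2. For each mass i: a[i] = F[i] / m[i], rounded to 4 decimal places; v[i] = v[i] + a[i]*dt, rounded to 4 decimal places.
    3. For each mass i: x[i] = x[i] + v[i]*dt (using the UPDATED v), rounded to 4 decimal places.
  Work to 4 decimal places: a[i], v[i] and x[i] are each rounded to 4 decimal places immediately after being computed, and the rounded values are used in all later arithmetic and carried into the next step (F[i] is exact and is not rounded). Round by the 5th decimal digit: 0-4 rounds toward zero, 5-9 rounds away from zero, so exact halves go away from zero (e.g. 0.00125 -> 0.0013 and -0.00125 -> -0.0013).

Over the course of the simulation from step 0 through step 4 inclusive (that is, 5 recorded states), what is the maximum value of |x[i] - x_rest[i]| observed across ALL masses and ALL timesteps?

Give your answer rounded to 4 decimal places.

Answer: 1.2130

Derivation:
Step 0: x=[7.0000 11.0000] v=[1.0000 0.0000]
Step 1: x=[7.1563 11.1250] v=[0.6250 0.5000]
Step 2: x=[7.2130 11.3770] v=[0.2266 1.0078]
Step 3: x=[7.1744 11.7437] v=[-0.1545 1.4668]
Step 4: x=[7.0544 12.1998] v=[-0.4802 1.8245]
Max displacement = 1.2130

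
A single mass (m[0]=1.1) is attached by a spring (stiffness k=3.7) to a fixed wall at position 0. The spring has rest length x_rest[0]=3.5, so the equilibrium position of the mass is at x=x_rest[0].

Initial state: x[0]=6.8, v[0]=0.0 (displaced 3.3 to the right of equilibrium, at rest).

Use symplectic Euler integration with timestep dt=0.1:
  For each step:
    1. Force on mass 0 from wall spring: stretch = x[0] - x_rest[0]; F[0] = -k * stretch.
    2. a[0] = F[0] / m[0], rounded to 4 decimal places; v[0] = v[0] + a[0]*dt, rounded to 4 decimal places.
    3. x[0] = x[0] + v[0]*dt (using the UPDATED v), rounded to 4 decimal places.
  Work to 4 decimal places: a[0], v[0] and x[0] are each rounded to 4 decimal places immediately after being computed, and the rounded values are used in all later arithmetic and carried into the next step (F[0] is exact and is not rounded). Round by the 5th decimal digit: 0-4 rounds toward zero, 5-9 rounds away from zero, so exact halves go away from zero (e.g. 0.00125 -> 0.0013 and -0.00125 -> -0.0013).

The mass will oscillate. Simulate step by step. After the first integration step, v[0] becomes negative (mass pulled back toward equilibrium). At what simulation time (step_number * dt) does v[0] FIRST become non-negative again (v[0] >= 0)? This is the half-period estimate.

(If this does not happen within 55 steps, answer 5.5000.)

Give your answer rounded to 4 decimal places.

Step 0: x=[6.8000] v=[0.0000]
Step 1: x=[6.6890] v=[-1.1100]
Step 2: x=[6.4707] v=[-2.1827]
Step 3: x=[6.1525] v=[-3.1819]
Step 4: x=[5.7451] v=[-4.0741]
Step 5: x=[5.2622] v=[-4.8293]
Step 6: x=[4.7200] v=[-5.4220]
Step 7: x=[4.1368] v=[-5.8324]
Step 8: x=[3.5321] v=[-6.0466]
Step 9: x=[2.9264] v=[-6.0574]
Step 10: x=[2.3400] v=[-5.8645]
Step 11: x=[1.7926] v=[-5.4743]
Step 12: x=[1.3026] v=[-4.9000]
Step 13: x=[0.8865] v=[-4.1609]
Step 14: x=[0.5583] v=[-3.2818]
Step 15: x=[0.3291] v=[-2.2923]
Step 16: x=[0.2065] v=[-1.2257]
Step 17: x=[0.1947] v=[-0.1179]
Step 18: x=[0.2941] v=[0.9939]
First v>=0 after going negative at step 18, time=1.8000

Answer: 1.8000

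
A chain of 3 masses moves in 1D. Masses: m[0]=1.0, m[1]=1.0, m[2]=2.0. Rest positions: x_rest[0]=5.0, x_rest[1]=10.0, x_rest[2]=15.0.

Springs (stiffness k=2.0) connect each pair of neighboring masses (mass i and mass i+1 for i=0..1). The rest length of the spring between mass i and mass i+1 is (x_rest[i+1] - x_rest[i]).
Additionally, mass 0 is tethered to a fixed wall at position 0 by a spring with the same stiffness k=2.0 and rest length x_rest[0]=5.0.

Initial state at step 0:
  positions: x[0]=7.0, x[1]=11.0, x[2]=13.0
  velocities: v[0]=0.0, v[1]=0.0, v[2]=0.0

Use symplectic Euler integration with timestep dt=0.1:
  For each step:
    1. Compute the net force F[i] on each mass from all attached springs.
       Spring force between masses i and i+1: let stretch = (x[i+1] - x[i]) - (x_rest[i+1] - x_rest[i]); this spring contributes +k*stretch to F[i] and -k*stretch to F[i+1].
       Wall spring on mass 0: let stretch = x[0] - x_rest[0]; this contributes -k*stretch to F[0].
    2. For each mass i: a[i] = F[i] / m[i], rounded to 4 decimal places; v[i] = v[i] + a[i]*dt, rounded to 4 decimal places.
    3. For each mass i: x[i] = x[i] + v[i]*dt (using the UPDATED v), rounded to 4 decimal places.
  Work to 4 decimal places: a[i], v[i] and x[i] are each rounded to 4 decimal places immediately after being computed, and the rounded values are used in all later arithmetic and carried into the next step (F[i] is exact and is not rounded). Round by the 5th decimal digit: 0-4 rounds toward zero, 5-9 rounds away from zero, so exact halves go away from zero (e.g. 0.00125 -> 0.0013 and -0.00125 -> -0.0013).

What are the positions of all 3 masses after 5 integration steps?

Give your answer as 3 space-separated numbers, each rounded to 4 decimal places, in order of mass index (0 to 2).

Answer: 6.1548 10.4344 13.4260

Derivation:
Step 0: x=[7.0000 11.0000 13.0000] v=[0.0000 0.0000 0.0000]
Step 1: x=[6.9400 10.9600 13.0300] v=[-0.6000 -0.4000 0.3000]
Step 2: x=[6.8216 10.8810 13.0893] v=[-1.1840 -0.7900 0.5930]
Step 3: x=[6.6480 10.7650 13.1765] v=[-1.7364 -1.1602 0.8722]
Step 4: x=[6.4237 10.6149 13.2896] v=[-2.2426 -1.5013 1.1311]
Step 5: x=[6.1548 10.4344 13.4260] v=[-2.6891 -1.8046 1.3636]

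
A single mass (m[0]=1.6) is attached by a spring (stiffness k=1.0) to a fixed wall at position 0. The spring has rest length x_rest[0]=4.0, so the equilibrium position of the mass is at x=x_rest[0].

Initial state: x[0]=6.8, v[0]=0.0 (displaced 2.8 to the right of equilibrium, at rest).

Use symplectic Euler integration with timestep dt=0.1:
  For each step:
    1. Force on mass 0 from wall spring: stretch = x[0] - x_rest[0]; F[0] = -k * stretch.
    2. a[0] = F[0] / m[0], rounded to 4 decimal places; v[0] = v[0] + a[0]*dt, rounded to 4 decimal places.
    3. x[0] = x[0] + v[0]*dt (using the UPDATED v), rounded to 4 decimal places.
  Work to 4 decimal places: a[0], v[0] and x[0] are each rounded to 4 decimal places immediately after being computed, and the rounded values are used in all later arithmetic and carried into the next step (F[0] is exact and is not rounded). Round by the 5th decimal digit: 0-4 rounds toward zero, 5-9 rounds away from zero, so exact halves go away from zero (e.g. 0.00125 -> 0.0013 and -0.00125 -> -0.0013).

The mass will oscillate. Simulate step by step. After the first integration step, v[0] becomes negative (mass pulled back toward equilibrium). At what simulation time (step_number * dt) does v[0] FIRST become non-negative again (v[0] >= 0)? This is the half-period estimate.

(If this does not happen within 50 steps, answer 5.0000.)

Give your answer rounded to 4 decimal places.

Answer: 4.0000

Derivation:
Step 0: x=[6.8000] v=[0.0000]
Step 1: x=[6.7825] v=[-0.1750]
Step 2: x=[6.7476] v=[-0.3489]
Step 3: x=[6.6955] v=[-0.5206]
Step 4: x=[6.6266] v=[-0.6891]
Step 5: x=[6.5413] v=[-0.8533]
Step 6: x=[6.4401] v=[-1.0121]
Step 7: x=[6.3236] v=[-1.1646]
Step 8: x=[6.1926] v=[-1.3098]
Step 9: x=[6.0479] v=[-1.4468]
Step 10: x=[5.8904] v=[-1.5748]
Step 11: x=[5.7211] v=[-1.6930]
Step 12: x=[5.5410] v=[-1.8006]
Step 13: x=[5.3513] v=[-1.8969]
Step 14: x=[5.1532] v=[-1.9814]
Step 15: x=[4.9479] v=[-2.0535]
Step 16: x=[4.7366] v=[-2.1127]
Step 17: x=[4.5207] v=[-2.1587]
Step 18: x=[4.3016] v=[-2.1912]
Step 19: x=[4.0806] v=[-2.2101]
Step 20: x=[3.8591] v=[-2.2151]
Step 21: x=[3.6385] v=[-2.2063]
Step 22: x=[3.4201] v=[-2.1837]
Step 23: x=[3.2054] v=[-2.1475]
Step 24: x=[2.9956] v=[-2.0978]
Step 25: x=[2.7921] v=[-2.0350]
Step 26: x=[2.5962] v=[-1.9595]
Step 27: x=[2.4090] v=[-1.8718]
Step 28: x=[2.2318] v=[-1.7724]
Step 29: x=[2.0656] v=[-1.6619]
Step 30: x=[1.9115] v=[-1.5410]
Step 31: x=[1.7705] v=[-1.4105]
Step 32: x=[1.6434] v=[-1.2712]
Step 33: x=[1.5310] v=[-1.1239]
Step 34: x=[1.4340] v=[-0.9696]
Step 35: x=[1.3531] v=[-0.8092]
Step 36: x=[1.2887] v=[-0.6438]
Step 37: x=[1.2413] v=[-0.4743]
Step 38: x=[1.2111] v=[-0.3019]
Step 39: x=[1.1983] v=[-0.1276]
Step 40: x=[1.2031] v=[0.0475]
First v>=0 after going negative at step 40, time=4.0000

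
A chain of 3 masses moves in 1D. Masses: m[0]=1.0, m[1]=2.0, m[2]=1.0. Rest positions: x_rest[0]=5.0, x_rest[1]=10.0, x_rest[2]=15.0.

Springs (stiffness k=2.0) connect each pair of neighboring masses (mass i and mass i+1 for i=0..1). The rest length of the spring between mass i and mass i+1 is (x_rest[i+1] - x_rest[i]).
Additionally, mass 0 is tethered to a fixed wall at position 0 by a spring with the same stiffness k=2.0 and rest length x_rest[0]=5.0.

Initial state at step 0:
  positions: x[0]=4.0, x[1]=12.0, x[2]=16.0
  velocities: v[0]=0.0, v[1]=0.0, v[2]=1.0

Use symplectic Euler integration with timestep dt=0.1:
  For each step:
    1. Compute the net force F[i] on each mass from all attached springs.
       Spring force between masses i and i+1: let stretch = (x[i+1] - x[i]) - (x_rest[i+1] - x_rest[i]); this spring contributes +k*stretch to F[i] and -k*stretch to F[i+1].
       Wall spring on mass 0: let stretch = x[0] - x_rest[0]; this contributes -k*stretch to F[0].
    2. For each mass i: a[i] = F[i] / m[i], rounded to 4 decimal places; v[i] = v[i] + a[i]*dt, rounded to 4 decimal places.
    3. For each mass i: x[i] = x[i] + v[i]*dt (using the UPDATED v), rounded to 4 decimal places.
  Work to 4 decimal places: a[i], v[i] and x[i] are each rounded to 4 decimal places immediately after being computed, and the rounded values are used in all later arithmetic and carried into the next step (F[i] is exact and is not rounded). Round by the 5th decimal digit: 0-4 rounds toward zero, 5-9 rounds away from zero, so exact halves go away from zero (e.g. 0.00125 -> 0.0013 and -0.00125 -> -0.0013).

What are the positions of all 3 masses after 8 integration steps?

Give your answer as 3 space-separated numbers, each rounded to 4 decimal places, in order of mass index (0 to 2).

Answer: 6.1304 10.9739 17.1408

Derivation:
Step 0: x=[4.0000 12.0000 16.0000] v=[0.0000 0.0000 1.0000]
Step 1: x=[4.0800 11.9600 16.1200] v=[0.8000 -0.4000 1.2000]
Step 2: x=[4.2360 11.8828 16.2568] v=[1.5600 -0.7720 1.3680]
Step 3: x=[4.4602 11.7729 16.4061] v=[2.2422 -1.0993 1.4932]
Step 4: x=[4.7415 11.6362 16.5628] v=[2.8127 -1.3673 1.5666]
Step 5: x=[5.0658 11.4798 16.7209] v=[3.2433 -1.5641 1.5813]
Step 6: x=[5.4171 11.3117 16.8742] v=[3.5129 -1.6814 1.5331]
Step 7: x=[5.7779 11.1402 17.0163] v=[3.6084 -1.7146 1.4206]
Step 8: x=[6.1304 10.9739 17.1408] v=[3.5253 -1.6632 1.2454]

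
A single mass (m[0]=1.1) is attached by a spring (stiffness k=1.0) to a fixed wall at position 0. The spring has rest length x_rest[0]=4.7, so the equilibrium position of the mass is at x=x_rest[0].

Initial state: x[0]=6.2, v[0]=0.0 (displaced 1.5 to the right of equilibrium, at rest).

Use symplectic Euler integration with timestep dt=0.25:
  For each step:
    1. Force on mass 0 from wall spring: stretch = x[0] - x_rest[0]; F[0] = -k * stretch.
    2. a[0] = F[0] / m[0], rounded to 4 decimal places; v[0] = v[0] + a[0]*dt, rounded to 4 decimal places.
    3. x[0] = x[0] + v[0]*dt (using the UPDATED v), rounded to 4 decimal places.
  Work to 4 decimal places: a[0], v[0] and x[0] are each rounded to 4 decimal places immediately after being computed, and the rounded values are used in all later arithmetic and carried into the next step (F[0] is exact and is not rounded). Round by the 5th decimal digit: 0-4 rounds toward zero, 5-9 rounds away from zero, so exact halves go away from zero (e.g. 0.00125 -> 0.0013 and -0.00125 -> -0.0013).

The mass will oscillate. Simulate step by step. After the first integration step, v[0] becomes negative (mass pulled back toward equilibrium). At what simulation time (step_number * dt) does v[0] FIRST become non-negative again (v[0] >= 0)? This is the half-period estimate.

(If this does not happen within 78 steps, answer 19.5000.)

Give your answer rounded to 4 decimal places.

Step 0: x=[6.2000] v=[0.0000]
Step 1: x=[6.1148] v=[-0.3409]
Step 2: x=[5.9492] v=[-0.6625]
Step 3: x=[5.7126] v=[-0.9464]
Step 4: x=[5.4185] v=[-1.1765]
Step 5: x=[5.0836] v=[-1.3398]
Step 6: x=[4.7269] v=[-1.4270]
Step 7: x=[4.3686] v=[-1.4331]
Step 8: x=[4.0292] v=[-1.3578]
Step 9: x=[3.7279] v=[-1.2054]
Step 10: x=[3.4818] v=[-0.9845]
Step 11: x=[3.3049] v=[-0.7076]
Step 12: x=[3.2073] v=[-0.3905]
Step 13: x=[3.1945] v=[-0.0513]
Step 14: x=[3.2672] v=[0.2909]
First v>=0 after going negative at step 14, time=3.5000

Answer: 3.5000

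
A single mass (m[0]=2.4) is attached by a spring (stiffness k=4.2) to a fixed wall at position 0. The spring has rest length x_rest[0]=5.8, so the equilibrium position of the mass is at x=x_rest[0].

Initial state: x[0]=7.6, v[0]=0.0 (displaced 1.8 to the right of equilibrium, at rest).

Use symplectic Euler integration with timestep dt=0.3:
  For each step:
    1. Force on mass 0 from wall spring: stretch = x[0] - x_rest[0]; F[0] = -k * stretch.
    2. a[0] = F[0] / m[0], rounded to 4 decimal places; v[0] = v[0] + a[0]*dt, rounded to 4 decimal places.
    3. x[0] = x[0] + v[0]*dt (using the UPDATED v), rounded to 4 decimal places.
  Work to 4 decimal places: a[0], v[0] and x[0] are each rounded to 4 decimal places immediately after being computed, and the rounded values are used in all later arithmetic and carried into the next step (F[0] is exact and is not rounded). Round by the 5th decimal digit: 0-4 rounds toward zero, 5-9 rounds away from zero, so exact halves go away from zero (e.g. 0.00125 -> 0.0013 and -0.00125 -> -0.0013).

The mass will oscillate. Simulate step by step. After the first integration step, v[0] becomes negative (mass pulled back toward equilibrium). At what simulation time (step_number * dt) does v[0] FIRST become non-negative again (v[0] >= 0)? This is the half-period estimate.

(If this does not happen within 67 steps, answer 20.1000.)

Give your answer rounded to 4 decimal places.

Step 0: x=[7.6000] v=[0.0000]
Step 1: x=[7.3165] v=[-0.9450]
Step 2: x=[6.7941] v=[-1.7412]
Step 3: x=[6.1152] v=[-2.2631]
Step 4: x=[5.3866] v=[-2.4286]
Step 5: x=[4.7231] v=[-2.2116]
Step 6: x=[4.2292] v=[-1.6462]
Step 7: x=[3.9828] v=[-0.8215]
Step 8: x=[4.0226] v=[0.1325]
First v>=0 after going negative at step 8, time=2.4000

Answer: 2.4000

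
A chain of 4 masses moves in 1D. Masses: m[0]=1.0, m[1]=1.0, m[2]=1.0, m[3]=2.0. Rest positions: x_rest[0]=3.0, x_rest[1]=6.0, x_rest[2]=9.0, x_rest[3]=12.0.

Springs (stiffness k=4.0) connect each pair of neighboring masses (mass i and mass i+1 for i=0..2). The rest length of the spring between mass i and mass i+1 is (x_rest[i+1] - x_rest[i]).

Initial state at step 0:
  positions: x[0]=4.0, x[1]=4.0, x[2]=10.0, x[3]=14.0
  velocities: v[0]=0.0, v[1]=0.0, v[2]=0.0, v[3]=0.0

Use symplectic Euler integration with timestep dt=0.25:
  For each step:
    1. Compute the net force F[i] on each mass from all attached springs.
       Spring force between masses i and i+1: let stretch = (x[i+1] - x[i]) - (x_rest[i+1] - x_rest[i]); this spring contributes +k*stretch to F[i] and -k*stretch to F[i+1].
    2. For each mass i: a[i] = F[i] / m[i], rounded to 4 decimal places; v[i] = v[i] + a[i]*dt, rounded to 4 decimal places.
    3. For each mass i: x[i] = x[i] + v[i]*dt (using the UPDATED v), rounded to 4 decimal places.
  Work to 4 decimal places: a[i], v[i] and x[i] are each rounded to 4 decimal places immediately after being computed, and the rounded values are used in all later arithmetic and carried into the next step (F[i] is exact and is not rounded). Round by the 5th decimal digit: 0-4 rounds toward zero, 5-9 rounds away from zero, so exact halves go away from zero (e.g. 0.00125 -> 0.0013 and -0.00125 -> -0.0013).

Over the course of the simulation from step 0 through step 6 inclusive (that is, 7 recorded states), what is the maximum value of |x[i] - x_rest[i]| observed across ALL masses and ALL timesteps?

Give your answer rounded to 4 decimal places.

Answer: 2.5078

Derivation:
Step 0: x=[4.0000 4.0000 10.0000 14.0000] v=[0.0000 0.0000 0.0000 0.0000]
Step 1: x=[3.2500 5.5000 9.5000 13.8750] v=[-3.0000 6.0000 -2.0000 -0.5000]
Step 2: x=[2.3125 7.4375 9.0938 13.5781] v=[-3.7500 7.7500 -1.6250 -1.1875]
Step 3: x=[1.9063 8.5078 9.3946 13.0957] v=[-1.6250 4.2813 1.2030 -1.9297]
Step 4: x=[2.4004 8.1495 10.3989 12.5256] v=[1.9765 -1.4334 4.0173 -2.2803]
Step 5: x=[3.5818 6.9162 11.3726 12.0647] v=[4.7256 -4.9331 3.8946 -1.8437]
Step 6: x=[4.8468 5.9634 11.4052 11.8923] v=[5.0600 -3.8111 0.1303 -0.6898]
Max displacement = 2.5078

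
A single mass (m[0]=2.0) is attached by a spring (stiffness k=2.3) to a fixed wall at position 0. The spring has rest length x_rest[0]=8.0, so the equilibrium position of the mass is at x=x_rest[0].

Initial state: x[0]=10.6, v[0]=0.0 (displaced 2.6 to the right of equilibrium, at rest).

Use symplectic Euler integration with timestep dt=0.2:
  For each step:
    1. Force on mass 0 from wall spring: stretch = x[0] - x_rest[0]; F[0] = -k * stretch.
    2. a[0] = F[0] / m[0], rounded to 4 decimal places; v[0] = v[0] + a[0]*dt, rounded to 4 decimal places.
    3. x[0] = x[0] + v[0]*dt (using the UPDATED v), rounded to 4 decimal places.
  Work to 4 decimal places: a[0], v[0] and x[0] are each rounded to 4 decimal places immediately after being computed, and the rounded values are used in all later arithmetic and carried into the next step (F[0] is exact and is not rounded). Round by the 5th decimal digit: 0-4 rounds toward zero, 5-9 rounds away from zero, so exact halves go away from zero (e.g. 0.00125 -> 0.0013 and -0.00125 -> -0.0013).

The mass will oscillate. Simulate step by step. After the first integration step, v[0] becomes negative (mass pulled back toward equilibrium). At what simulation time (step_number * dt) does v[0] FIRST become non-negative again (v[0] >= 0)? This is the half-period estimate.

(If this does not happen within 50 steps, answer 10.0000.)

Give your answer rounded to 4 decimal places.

Answer: 3.0000

Derivation:
Step 0: x=[10.6000] v=[0.0000]
Step 1: x=[10.4804] v=[-0.5980]
Step 2: x=[10.2467] v=[-1.1685]
Step 3: x=[9.9097] v=[-1.6852]
Step 4: x=[9.4848] v=[-2.1244]
Step 5: x=[8.9916] v=[-2.4659]
Step 6: x=[8.4528] v=[-2.6940]
Step 7: x=[7.8932] v=[-2.7981]
Step 8: x=[7.3385] v=[-2.7735]
Step 9: x=[6.8142] v=[-2.6214]
Step 10: x=[6.3445] v=[-2.3487]
Step 11: x=[5.9509] v=[-1.9679]
Step 12: x=[5.6516] v=[-1.4966]
Step 13: x=[5.4603] v=[-0.9565]
Step 14: x=[5.3858] v=[-0.3724]
Step 15: x=[5.4316] v=[0.2289]
First v>=0 after going negative at step 15, time=3.0000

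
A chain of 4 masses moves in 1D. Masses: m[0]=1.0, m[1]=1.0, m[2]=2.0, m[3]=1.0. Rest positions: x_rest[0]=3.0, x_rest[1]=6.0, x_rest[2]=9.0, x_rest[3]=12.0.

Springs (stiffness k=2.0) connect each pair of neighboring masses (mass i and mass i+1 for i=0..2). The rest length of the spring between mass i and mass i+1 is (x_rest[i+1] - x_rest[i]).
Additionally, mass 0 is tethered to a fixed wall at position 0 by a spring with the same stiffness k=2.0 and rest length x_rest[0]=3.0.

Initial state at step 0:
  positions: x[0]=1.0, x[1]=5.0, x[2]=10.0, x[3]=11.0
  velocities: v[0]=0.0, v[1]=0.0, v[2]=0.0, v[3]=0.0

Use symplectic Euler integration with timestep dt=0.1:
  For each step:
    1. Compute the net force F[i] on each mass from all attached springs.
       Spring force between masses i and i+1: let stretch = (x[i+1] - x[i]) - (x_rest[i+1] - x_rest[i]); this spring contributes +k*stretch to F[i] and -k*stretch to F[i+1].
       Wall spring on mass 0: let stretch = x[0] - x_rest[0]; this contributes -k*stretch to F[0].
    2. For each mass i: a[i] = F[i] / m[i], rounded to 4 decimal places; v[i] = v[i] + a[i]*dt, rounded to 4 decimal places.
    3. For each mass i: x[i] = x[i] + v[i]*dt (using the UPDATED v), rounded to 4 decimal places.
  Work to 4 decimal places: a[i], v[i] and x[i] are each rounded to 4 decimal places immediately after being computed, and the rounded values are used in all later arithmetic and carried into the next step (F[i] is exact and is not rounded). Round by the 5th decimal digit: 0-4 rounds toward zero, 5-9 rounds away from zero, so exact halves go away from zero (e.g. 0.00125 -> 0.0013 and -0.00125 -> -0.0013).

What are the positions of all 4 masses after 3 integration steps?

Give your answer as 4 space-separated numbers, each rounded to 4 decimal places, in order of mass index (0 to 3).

Answer: 1.3501 5.1180 9.7670 11.2321

Derivation:
Step 0: x=[1.0000 5.0000 10.0000 11.0000] v=[0.0000 0.0000 0.0000 0.0000]
Step 1: x=[1.0600 5.0200 9.9600 11.0400] v=[0.6000 0.2000 -0.4000 0.4000]
Step 2: x=[1.1780 5.0596 9.8814 11.1184] v=[1.1800 0.3960 -0.7860 0.7840]
Step 3: x=[1.3501 5.1180 9.7670 11.2321] v=[1.7207 0.5840 -1.1445 1.1366]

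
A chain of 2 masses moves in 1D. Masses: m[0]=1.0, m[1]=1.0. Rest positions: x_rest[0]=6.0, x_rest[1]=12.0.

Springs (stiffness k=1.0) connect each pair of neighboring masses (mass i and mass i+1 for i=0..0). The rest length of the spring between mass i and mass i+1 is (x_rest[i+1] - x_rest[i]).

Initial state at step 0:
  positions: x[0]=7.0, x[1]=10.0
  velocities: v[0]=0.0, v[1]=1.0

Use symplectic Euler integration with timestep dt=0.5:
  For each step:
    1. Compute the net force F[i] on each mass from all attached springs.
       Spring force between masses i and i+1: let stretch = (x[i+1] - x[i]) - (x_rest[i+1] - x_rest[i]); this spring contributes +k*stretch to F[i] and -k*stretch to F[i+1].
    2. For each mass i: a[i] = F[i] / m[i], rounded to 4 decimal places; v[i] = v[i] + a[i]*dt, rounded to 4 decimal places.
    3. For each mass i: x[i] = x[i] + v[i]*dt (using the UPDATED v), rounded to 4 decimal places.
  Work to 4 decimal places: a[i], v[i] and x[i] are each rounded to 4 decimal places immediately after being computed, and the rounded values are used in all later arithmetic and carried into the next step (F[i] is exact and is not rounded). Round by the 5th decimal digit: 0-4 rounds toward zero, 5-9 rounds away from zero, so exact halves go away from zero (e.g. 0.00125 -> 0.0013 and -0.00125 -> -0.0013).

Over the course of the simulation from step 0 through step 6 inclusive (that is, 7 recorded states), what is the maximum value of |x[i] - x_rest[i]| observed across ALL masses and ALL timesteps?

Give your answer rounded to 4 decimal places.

Answer: 2.1875

Derivation:
Step 0: x=[7.0000 10.0000] v=[0.0000 1.0000]
Step 1: x=[6.2500 11.2500] v=[-1.5000 2.5000]
Step 2: x=[5.2500 12.7500] v=[-2.0000 3.0000]
Step 3: x=[4.6250 13.8750] v=[-1.2500 2.2500]
Step 4: x=[4.8125 14.1875] v=[0.3750 0.6250]
Step 5: x=[5.8438 13.6563] v=[2.0625 -1.0625]
Step 6: x=[7.3282 12.6719] v=[2.9688 -1.9688]
Max displacement = 2.1875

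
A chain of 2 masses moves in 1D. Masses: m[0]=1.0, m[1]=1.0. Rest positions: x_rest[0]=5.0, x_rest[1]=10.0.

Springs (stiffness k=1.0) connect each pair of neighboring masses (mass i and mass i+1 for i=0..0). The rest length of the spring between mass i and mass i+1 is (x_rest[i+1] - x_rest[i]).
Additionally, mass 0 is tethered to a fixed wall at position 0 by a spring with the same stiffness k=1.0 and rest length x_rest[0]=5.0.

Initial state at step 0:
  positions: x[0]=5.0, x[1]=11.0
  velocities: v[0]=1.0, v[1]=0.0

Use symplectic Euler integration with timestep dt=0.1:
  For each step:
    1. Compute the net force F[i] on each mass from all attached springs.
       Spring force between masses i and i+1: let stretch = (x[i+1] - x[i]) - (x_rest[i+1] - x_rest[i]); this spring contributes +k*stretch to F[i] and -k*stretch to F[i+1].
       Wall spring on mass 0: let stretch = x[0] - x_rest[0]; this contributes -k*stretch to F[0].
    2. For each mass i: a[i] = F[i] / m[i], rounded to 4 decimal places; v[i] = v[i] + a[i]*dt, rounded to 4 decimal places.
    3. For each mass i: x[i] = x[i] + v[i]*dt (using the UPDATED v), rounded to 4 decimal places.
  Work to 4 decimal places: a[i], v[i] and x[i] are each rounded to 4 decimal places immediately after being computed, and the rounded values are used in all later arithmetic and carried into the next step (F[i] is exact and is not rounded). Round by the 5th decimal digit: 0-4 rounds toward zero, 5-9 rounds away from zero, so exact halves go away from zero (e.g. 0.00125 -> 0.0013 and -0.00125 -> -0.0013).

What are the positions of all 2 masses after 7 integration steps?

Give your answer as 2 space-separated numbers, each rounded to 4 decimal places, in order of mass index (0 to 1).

Answer: 5.8381 10.7965

Derivation:
Step 0: x=[5.0000 11.0000] v=[1.0000 0.0000]
Step 1: x=[5.1100 10.9900] v=[1.1000 -0.1000]
Step 2: x=[5.2277 10.9712] v=[1.1770 -0.1880]
Step 3: x=[5.3506 10.9450] v=[1.2286 -0.2624]
Step 4: x=[5.4759 10.9128] v=[1.2530 -0.3218]
Step 5: x=[5.6008 10.8763] v=[1.2491 -0.3655]
Step 6: x=[5.7225 10.8370] v=[1.2166 -0.3931]
Step 7: x=[5.8381 10.7965] v=[1.1558 -0.4046]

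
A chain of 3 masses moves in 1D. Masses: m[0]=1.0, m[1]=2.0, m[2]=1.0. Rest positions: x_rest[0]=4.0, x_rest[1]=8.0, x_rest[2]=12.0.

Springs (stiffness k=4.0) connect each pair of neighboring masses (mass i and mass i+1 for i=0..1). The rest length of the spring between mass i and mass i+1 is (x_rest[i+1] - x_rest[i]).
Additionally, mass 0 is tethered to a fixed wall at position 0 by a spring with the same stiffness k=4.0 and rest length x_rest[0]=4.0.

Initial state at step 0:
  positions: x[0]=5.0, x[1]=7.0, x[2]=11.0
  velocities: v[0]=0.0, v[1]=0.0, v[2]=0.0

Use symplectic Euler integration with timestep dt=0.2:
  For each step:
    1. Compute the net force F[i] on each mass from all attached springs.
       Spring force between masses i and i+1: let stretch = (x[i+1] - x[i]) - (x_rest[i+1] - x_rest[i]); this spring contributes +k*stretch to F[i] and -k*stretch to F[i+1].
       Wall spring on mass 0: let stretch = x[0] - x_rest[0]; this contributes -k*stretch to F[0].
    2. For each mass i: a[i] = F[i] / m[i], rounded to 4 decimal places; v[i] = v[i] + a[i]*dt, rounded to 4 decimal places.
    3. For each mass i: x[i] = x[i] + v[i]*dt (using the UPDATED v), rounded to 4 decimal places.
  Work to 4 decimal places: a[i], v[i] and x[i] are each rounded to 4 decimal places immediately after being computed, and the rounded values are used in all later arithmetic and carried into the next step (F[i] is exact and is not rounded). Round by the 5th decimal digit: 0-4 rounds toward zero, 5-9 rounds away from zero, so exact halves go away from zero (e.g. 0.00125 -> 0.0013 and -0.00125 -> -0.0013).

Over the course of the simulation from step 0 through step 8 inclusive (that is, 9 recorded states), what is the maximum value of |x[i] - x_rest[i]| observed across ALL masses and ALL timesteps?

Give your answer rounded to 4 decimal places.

Answer: 1.5974

Derivation:
Step 0: x=[5.0000 7.0000 11.0000] v=[0.0000 0.0000 0.0000]
Step 1: x=[4.5200 7.1600 11.0000] v=[-2.4000 0.8000 0.0000]
Step 2: x=[3.7392 7.4160 11.0256] v=[-3.9040 1.2800 0.1280]
Step 3: x=[2.9484 7.6666 11.1137] v=[-3.9539 1.2531 0.4403]
Step 4: x=[2.4408 7.8155 11.2902] v=[-2.5381 0.7447 0.8826]
Step 5: x=[2.4026 7.8124 11.5508] v=[-0.1910 -0.0153 1.3028]
Step 6: x=[2.8456 7.6756 11.8532] v=[2.2148 -0.6839 1.5121]
Step 7: x=[3.6061 7.4866 12.1272] v=[3.8023 -0.9449 1.3700]
Step 8: x=[4.4105 7.3584 12.2987] v=[4.0218 -0.6409 0.8575]
Max displacement = 1.5974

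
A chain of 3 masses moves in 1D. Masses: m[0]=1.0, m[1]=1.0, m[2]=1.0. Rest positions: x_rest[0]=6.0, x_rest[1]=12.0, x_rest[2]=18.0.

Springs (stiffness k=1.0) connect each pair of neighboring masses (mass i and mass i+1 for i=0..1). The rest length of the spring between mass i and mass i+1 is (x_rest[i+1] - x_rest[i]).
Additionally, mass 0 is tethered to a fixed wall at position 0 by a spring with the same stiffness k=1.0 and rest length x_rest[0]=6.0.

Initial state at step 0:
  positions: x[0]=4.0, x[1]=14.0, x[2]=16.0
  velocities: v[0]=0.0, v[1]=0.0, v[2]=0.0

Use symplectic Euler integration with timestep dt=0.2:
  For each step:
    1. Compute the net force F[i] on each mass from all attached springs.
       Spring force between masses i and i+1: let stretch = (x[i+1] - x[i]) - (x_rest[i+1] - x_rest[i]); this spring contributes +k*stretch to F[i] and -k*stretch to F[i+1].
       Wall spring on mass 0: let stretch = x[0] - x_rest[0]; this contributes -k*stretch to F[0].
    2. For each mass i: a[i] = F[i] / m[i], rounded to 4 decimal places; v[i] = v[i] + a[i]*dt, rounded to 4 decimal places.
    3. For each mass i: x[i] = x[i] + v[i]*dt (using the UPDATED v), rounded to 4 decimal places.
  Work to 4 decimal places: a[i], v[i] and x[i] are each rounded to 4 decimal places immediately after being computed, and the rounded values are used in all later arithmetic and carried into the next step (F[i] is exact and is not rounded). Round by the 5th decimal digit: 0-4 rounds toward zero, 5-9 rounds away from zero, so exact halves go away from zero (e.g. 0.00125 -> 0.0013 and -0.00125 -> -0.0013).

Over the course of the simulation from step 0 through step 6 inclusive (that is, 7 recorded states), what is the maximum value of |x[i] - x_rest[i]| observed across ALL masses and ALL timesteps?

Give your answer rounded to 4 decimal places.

Answer: 2.2293

Derivation:
Step 0: x=[4.0000 14.0000 16.0000] v=[0.0000 0.0000 0.0000]
Step 1: x=[4.2400 13.6800 16.1600] v=[1.2000 -1.6000 0.8000]
Step 2: x=[4.6880 13.0816 16.4608] v=[2.2400 -2.9920 1.5040]
Step 3: x=[5.2842 12.2826 16.8664] v=[2.9811 -3.9949 2.0282]
Step 4: x=[5.9490 11.3870 17.3287] v=[3.3239 -4.4778 2.3114]
Step 5: x=[6.5933 10.5116 17.7933] v=[3.2217 -4.3771 2.3231]
Step 6: x=[7.1306 9.7707 18.2067] v=[2.6867 -3.7044 2.0668]
Max displacement = 2.2293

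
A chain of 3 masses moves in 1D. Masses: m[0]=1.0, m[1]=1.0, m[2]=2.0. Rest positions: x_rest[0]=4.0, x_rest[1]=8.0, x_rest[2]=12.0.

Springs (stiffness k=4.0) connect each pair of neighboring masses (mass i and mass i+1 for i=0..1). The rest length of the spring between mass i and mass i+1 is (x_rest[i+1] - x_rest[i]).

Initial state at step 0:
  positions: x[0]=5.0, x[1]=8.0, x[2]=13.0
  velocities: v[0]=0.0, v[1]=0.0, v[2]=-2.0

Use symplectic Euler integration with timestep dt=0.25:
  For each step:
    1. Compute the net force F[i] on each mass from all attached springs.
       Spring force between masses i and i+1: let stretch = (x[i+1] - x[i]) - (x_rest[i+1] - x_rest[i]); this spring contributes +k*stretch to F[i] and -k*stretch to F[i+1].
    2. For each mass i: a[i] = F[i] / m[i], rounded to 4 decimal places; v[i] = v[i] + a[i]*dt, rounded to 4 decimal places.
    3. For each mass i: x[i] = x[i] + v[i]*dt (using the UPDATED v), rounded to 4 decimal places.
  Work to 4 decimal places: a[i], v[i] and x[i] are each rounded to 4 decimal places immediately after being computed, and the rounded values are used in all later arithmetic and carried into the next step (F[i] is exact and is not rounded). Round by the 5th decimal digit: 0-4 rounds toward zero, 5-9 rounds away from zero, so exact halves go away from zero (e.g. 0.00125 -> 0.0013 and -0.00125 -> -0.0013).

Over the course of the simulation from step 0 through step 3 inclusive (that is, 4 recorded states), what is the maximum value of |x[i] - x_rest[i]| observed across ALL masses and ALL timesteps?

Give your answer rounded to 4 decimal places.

Step 0: x=[5.0000 8.0000 13.0000] v=[0.0000 0.0000 -2.0000]
Step 1: x=[4.7500 8.5000 12.3750] v=[-1.0000 2.0000 -2.5000]
Step 2: x=[4.4375 9.0313 11.7656] v=[-1.2500 2.1250 -2.4375]
Step 3: x=[4.2735 9.0977 11.3144] v=[-0.6562 0.2655 -1.8047]
Max displacement = 1.0977

Answer: 1.0977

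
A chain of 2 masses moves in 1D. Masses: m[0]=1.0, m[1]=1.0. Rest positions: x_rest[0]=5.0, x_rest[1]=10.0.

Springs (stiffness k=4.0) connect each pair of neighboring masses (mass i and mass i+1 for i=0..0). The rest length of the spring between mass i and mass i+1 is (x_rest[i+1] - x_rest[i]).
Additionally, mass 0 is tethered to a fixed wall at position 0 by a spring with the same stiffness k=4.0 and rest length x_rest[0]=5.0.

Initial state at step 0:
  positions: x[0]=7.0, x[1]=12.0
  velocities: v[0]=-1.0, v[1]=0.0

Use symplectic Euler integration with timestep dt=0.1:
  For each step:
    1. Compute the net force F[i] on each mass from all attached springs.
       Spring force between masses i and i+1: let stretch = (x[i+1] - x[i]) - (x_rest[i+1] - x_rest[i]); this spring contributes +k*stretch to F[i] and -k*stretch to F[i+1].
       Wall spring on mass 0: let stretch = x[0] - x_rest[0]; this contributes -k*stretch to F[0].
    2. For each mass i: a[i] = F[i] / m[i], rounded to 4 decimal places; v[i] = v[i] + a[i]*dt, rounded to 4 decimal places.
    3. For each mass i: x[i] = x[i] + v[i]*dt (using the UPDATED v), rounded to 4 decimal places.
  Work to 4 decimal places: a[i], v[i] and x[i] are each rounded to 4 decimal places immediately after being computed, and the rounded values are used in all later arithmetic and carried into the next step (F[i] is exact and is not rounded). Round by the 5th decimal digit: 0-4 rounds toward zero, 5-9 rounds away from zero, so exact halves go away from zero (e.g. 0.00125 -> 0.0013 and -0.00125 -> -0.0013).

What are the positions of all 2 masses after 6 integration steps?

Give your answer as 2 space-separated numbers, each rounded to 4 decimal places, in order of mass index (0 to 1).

Step 0: x=[7.0000 12.0000] v=[-1.0000 0.0000]
Step 1: x=[6.8200 12.0000] v=[-1.8000 0.0000]
Step 2: x=[6.5744 11.9928] v=[-2.4560 -0.0720]
Step 3: x=[6.2826 11.9689] v=[-2.9184 -0.2394]
Step 4: x=[5.9669 11.9175] v=[-3.1569 -0.5139]
Step 5: x=[5.6506 11.8281] v=[-3.1634 -0.8941]
Step 6: x=[5.3553 11.6916] v=[-2.9526 -1.3651]

Answer: 5.3553 11.6916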